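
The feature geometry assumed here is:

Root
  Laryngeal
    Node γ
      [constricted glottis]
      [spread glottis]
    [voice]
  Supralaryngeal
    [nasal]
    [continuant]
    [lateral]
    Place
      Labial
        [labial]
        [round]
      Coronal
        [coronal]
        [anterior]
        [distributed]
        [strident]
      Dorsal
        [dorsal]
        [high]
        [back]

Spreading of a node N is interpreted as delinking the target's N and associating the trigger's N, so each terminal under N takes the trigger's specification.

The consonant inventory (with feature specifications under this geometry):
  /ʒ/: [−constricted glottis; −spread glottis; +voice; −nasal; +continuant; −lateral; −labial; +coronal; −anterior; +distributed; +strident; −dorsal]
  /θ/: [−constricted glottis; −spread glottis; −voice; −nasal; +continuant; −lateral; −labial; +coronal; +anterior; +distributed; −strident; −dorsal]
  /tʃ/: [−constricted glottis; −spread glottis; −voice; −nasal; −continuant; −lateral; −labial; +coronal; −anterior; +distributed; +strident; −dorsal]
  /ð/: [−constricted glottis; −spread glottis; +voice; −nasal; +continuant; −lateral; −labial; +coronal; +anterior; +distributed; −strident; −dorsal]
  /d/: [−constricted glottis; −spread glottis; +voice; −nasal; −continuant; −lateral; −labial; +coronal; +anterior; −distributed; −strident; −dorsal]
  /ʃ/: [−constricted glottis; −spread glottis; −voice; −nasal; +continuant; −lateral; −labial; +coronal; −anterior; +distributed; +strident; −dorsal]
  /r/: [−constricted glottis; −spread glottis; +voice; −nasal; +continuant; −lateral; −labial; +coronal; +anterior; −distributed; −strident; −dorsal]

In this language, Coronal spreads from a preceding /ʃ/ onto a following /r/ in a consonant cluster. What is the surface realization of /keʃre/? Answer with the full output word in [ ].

[keʃʒe]

The Coronal node dominates the terminals [coronal], [anterior], [distributed], [strident].
After delinking /r/'s Coronal and linking /ʃ/'s, the affected terminals become [+coronal], [−anterior], [+distributed], [+strident]; [constricted glottis], [spread glottis], [voice], … (outside Coronal) are retained from /r/.
Among the inventory, only /ʒ/ has exactly this specification, giving the surface form [keʃʒe].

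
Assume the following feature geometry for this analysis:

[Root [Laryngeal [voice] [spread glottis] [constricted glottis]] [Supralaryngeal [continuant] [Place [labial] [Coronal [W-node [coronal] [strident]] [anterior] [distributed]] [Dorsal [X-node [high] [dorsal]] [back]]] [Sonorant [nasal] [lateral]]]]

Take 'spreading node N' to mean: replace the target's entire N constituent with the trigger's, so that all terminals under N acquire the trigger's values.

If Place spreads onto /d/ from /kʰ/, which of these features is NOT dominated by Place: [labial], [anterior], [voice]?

[voice]

Under this geometry, Place contains [labial], [coronal], [strident], [anterior], [distributed], [high], [dorsal], [back].
Spreading Place replaces [labial], [anterior] with the trigger's values, since each sits inside the Place constituent.
[voice] attaches under Laryngeal, not under Place, so /d/ retains its own value for [voice].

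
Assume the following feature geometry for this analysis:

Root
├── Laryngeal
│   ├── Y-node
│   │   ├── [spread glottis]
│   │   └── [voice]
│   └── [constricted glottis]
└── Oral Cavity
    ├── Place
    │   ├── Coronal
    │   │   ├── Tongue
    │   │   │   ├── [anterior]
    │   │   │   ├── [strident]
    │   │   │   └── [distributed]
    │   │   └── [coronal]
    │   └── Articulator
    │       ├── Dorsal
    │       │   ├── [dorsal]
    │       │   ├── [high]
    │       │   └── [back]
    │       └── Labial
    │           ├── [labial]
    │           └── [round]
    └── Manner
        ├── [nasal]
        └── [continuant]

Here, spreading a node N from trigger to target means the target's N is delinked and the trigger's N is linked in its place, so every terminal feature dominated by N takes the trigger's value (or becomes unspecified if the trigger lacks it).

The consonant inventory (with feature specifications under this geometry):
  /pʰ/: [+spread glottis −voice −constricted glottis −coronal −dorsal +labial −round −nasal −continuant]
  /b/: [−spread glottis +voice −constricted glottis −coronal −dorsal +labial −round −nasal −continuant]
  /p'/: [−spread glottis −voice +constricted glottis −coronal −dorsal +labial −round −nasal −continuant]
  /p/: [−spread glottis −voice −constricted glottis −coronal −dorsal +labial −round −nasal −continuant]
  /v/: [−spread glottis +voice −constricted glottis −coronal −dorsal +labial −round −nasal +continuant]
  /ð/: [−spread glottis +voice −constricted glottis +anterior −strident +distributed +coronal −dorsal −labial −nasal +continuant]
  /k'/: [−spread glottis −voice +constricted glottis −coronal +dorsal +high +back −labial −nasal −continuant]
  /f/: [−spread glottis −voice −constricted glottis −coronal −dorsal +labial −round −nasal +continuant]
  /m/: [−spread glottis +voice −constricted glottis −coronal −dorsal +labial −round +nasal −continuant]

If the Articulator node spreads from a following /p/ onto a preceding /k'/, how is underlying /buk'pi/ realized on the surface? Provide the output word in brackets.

[bup'pi]

Articulator immediately or transitively dominates [dorsal], [high], [back], [labial], [round].
After delinking /k'/'s Articulator and linking /p/'s, the affected terminals become [−dorsal], [+labial], [−round]; [spread glottis], [voice], [constricted glottis], … (outside Articulator) are retained from /k'/.
This feature bundle is that of [p'], so /buk'pi/ surfaces as [bup'pi].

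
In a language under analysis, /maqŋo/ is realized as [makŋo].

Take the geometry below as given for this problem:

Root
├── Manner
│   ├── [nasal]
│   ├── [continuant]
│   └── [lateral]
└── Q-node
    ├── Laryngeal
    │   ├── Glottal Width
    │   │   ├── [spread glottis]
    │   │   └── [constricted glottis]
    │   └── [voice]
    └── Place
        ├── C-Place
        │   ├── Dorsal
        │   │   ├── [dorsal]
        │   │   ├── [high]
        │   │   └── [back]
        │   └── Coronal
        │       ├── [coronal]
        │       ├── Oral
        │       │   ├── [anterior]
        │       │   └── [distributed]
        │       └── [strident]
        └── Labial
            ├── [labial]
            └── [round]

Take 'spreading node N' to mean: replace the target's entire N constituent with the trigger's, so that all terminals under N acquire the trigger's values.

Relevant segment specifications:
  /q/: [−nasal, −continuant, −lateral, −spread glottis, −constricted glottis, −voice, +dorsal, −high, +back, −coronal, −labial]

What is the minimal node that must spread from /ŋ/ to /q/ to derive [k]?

Comparing /q/ with its surface form [k], the only feature that changes is [high].
With a single altered terminal, the smallest constituent that could spread is that terminal — [high].
[voice], [nasal] stay as in /q/ although /ŋ/ differs there, so no node dominating them spread; among the remaining candidates [high] is the lowest that derives the output.

[high]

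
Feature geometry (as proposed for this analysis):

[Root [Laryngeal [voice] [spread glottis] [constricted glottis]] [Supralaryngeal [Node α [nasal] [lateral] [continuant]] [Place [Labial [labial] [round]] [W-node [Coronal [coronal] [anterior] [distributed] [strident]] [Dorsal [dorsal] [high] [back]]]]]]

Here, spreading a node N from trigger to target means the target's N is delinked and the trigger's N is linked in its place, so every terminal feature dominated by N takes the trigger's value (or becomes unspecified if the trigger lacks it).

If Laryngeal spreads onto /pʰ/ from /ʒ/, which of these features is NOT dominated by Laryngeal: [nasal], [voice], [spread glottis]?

Laryngeal dominates exactly [voice], [spread glottis], [constricted glottis].
Of the listed options, [voice], [spread glottis] are among these and would be overwritten by spreading Laryngeal.
But [nasal] is a dependent of Node α, outside Laryngeal; it is therefore untouched by the spreading.

[nasal]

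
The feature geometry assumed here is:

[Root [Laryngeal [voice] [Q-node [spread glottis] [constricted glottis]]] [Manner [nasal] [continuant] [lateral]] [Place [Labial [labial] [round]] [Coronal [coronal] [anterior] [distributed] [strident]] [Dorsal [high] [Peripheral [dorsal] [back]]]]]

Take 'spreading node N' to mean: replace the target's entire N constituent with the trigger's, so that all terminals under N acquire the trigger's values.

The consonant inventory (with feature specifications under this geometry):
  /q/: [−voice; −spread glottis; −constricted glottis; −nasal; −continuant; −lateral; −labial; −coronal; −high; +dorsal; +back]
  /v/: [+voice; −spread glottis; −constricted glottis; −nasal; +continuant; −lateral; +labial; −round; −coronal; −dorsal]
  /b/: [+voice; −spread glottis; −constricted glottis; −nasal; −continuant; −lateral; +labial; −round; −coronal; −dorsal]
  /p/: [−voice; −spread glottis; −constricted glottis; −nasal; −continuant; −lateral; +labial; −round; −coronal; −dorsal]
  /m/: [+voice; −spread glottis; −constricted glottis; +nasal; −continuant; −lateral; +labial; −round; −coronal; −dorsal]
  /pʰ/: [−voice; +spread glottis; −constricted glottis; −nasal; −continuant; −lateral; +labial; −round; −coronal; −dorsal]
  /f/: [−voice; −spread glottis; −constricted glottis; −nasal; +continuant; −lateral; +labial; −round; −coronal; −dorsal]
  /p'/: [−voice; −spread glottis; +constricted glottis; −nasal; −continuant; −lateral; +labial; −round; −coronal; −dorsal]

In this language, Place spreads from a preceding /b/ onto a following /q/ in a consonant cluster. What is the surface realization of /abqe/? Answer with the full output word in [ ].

[abpe]

Place immediately or transitively dominates [labial], [round], [coronal], [anterior], [distributed], [strident], [high], [dorsal], [back].
After delinking /q/'s Place and linking /b/'s, the affected terminals become [+labial], [−round], [−coronal], [−dorsal]; [voice], [spread glottis], [constricted glottis], … (outside Place) are retained from /q/.
Among the inventory, only /p/ has exactly this specification, giving the surface form [abpe].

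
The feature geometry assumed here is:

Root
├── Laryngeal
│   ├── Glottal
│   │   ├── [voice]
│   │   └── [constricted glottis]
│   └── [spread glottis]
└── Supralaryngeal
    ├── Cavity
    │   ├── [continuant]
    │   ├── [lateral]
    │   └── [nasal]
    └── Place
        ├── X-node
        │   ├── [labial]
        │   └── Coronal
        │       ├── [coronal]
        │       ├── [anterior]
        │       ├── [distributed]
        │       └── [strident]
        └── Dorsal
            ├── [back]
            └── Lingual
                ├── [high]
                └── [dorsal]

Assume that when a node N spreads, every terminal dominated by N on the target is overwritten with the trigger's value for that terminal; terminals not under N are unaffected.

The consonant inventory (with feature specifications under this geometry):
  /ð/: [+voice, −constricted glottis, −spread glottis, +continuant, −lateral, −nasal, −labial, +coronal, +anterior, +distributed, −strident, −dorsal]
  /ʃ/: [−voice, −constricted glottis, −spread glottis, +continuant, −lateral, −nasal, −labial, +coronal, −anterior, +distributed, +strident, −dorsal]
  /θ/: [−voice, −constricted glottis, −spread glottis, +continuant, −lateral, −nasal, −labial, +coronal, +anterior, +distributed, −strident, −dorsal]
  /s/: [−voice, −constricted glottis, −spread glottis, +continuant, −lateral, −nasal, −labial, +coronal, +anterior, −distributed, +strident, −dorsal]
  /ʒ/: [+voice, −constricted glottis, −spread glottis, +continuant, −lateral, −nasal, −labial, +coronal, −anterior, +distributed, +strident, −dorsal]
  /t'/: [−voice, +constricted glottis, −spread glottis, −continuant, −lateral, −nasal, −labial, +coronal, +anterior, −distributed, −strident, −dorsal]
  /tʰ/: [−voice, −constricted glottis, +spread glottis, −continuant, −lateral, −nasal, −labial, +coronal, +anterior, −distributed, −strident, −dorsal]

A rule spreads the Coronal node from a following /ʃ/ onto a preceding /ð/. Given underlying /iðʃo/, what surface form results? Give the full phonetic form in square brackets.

[iʒʃo]

Coronal immediately or transitively dominates [coronal], [anterior], [distributed], [strident].
Spreading Coronal from /ʃ/ onto /ð/ replaces those values with /ʃ/'s: [+coronal], [−anterior], [+distributed], [+strident]. Features outside Coronal ([voice], [constricted glottis], [spread glottis], …) stay as in /ð/.
The resulting bundle matches /ʒ/ in the inventory; substituting it for /ð/ gives [iʒʃo].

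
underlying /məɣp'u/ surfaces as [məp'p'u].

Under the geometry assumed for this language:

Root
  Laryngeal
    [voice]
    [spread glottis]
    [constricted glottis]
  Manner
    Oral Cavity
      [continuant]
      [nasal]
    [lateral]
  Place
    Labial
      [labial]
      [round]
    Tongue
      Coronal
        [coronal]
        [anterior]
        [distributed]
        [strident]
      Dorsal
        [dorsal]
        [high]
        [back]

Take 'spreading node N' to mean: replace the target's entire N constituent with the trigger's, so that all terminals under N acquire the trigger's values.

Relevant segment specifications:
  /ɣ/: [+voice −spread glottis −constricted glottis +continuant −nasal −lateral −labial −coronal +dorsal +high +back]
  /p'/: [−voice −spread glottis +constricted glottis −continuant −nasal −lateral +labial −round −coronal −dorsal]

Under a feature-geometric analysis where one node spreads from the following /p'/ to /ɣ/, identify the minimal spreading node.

Root

The alternation /ɣ/ → [p'] changes [voice], [constricted glottis], [continuant], [labial], [round], [dorsal], [high], [back] and nothing else.
The smallest constituent containing every changed terminal is Root — each of its daughters lacks at least one of the affected features.
Delinking /ɣ/'s Root and associating /p'/'s Root gives precisely the feature bundle of [p'].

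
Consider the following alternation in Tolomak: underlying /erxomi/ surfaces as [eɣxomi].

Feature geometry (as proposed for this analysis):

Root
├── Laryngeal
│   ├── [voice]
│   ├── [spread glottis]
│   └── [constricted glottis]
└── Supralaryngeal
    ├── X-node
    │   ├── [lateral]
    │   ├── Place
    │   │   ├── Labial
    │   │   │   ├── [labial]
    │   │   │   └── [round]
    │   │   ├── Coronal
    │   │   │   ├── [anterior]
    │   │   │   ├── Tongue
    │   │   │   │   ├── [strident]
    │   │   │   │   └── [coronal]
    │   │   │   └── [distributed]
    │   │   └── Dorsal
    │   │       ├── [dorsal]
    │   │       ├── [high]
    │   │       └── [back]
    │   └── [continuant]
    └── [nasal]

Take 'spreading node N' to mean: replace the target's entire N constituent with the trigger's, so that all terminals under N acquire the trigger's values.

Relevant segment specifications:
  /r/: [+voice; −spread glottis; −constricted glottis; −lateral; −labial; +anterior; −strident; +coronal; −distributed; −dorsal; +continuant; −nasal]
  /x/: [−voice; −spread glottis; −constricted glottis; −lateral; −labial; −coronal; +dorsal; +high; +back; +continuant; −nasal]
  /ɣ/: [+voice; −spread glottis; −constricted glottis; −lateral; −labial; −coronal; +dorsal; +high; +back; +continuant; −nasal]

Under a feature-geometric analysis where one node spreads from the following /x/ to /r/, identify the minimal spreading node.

Place

Feature comparison: [coronal], [anterior], [distributed], [strident], [dorsal], [high], [back] differ between /r/ and [ɣ]; the remaining terminals match.
The smallest constituent containing every changed terminal is Place — each of its daughters lacks at least one of the affected features.
If Place spreads, every terminal under it takes /x/'s value, producing [ɣ] as observed.
[voice], a feature on which the two segments disagree outside Place, is unchanged — nothing dominating it spread, and Place is the minimal sufficient constituent.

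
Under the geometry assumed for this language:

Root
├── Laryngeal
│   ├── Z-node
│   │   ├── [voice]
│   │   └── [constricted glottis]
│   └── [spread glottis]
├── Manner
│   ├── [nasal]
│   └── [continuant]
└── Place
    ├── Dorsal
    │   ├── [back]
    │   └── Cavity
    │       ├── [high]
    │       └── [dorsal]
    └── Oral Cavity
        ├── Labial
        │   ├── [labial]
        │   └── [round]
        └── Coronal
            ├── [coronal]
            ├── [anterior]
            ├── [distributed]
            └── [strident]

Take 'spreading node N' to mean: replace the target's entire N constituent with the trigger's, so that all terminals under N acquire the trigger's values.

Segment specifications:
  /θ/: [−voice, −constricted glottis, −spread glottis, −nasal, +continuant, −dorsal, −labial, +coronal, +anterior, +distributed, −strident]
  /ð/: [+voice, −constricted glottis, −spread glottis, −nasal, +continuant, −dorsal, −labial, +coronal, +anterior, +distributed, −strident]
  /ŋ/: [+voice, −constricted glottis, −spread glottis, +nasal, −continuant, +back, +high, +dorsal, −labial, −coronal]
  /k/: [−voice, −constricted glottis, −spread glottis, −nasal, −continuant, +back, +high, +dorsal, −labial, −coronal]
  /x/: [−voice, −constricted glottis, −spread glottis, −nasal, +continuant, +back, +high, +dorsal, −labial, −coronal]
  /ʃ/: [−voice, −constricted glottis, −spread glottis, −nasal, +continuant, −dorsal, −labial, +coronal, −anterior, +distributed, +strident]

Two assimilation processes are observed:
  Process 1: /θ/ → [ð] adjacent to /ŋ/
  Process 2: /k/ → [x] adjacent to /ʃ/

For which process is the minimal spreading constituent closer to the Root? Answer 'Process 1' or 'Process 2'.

Process 2

In Process 1, [voice] changes, so the minimal spreading node is [voice] at depth 3.
Process 2: the feature that changes is [continuant]; the minimal node is [continuant] (depth 2).
Depth 2 < depth 3; Process 2 involves the structurally higher constituent [continuant].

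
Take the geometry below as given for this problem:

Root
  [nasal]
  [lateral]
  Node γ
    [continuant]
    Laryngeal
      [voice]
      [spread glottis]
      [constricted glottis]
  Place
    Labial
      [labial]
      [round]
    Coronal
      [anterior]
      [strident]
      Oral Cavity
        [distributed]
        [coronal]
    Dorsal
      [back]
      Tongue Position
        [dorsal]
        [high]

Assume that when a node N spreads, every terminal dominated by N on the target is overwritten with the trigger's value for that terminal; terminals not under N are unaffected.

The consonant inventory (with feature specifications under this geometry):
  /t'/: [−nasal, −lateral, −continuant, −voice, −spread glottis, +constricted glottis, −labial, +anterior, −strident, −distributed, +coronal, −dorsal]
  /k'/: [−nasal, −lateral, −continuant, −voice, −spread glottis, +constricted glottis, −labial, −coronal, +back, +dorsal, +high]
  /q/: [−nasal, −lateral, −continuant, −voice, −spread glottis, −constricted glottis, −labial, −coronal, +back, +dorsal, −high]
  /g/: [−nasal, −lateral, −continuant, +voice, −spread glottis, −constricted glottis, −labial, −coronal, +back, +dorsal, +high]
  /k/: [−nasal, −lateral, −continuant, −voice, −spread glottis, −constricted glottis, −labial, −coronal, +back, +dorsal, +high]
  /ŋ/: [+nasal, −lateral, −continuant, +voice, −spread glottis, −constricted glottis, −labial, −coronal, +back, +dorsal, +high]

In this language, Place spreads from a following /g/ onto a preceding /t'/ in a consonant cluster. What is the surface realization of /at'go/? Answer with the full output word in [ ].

[ak'go]

The Place node dominates the terminals [labial], [round], [anterior], [strident], [distributed], [coronal], [back], [dorsal], [high].
The target acquires /g/'s values for everything under Place — [−labial], [−coronal], [+back], [+dorsal], [+high] — while keeping its own [nasal], [lateral], [continuant], ….
This feature bundle is that of [k'], so /at'go/ surfaces as [ak'go].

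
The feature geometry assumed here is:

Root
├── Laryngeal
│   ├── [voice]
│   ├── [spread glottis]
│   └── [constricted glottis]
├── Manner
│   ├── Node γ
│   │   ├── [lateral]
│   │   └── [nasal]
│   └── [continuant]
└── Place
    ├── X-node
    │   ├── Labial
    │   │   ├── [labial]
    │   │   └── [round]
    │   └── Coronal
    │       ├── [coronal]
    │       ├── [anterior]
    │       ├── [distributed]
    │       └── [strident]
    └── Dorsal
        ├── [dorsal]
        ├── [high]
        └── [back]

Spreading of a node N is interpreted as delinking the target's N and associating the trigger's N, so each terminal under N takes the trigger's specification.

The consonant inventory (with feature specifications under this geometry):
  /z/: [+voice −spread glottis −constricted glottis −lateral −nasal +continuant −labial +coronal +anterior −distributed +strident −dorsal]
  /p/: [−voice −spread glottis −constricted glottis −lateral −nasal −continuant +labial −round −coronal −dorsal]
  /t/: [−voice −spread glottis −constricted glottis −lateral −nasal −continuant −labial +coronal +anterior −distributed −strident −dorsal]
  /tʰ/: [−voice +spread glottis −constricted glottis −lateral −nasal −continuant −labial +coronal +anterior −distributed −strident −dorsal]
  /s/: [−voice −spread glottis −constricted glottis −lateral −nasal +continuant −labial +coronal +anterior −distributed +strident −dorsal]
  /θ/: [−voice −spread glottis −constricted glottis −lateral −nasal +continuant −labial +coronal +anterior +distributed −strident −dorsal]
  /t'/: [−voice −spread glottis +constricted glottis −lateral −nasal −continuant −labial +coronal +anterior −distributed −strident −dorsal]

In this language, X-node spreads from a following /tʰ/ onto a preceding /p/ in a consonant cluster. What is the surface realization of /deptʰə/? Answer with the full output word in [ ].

[dettʰə]

Terminals under X-node in this geometry: [labial], [round], [coronal], [anterior], [distributed], [strident].
Spreading X-node from /tʰ/ onto /p/ replaces those values with /tʰ/'s: [−labial], [+coronal], [+anterior], [−distributed], [−strident]. Features outside X-node ([voice], [spread glottis], [constricted glottis], …) stay as in /p/.
Among the inventory, only /t/ has exactly this specification, giving the surface form [dettʰə].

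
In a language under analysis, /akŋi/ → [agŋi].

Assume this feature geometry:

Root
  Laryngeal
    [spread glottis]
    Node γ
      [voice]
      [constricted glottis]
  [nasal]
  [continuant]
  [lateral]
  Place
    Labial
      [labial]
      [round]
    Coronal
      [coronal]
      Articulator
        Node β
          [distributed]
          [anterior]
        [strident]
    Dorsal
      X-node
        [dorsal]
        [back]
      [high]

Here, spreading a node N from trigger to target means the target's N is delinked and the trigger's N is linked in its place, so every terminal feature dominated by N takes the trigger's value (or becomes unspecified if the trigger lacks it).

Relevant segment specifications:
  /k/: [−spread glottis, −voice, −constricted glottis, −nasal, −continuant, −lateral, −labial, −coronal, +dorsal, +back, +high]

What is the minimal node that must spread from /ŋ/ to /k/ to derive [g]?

Feature comparison: [voice] differs between /k/ and [g]; the remaining terminals match.
Since just one terminal is affected and it takes /ŋ/'s value, spreading the terminal [voice] alone is sufficient and minimal.
[nasal] stays as in /k/ although /ŋ/ differs there, so no node dominating it spread; among the remaining candidates [voice] is the lowest that derives the output.

[voice]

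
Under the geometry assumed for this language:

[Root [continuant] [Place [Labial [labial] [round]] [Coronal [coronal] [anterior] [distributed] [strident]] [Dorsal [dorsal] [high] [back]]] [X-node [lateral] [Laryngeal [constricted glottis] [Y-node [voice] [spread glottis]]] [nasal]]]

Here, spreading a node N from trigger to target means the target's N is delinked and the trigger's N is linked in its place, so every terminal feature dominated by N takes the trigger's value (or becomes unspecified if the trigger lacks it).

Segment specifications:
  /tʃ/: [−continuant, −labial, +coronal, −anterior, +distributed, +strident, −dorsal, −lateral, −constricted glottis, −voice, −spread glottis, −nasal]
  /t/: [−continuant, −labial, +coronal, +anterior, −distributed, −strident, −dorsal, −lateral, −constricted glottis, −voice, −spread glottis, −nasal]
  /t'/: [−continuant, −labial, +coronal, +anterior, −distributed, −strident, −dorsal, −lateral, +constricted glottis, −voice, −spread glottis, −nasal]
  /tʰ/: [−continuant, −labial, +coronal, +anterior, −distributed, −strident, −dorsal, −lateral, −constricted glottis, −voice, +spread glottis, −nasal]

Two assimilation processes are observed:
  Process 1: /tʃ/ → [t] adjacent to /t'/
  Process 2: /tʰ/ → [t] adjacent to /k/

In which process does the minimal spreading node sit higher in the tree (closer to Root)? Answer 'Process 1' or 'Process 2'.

Process 1

Process 1: the features that change are [anterior], [distributed], [strident]; the minimal node is Coronal (depth 2).
Process 2: the feature that changes is [spread glottis]; the minimal node is [spread glottis] (depth 4).
Coronal (depth 2) sits above [spread glottis] (depth 4), making Process 1 the one with the higher spreading node.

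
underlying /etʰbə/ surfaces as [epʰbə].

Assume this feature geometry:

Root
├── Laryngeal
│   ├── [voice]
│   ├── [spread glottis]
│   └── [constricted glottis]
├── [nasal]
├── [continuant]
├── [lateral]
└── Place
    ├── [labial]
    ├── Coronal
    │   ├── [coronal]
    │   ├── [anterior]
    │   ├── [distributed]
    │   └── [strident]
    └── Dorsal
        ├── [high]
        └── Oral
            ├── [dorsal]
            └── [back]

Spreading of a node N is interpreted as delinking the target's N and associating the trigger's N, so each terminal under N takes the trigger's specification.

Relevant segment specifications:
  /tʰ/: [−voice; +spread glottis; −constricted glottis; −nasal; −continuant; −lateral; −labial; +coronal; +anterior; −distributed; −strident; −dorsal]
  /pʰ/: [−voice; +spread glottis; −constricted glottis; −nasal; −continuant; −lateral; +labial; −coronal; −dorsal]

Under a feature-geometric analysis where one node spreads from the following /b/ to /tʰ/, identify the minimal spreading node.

Place

The alternation /tʰ/ → [pʰ] changes [labial], [coronal], [anterior], [distributed], [strident] and nothing else.
Tracing each changed feature up the tree, the paths first meet at Place; any lower node misses at least one of them.
Spreading Place from /b/ overwrites each of those terminals with /b/'s values, yielding exactly [pʰ].
[spread glottis], [voice] — on which /b/ differs from /tʰ/ — are unchanged, so Root cannot have spread; the constituent is no larger than Place.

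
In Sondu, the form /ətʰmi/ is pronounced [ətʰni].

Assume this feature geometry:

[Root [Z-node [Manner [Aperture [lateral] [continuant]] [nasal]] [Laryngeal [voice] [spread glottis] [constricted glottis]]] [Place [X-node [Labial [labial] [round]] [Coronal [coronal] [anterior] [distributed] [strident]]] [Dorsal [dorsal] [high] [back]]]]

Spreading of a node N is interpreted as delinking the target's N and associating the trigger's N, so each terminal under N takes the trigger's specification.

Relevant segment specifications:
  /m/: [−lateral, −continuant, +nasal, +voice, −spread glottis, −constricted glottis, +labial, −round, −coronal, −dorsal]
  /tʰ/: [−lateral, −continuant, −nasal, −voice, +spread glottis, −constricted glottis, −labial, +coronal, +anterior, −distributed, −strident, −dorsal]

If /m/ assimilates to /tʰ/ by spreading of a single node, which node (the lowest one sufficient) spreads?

The alternation /m/ → [n] changes [labial], [round], [coronal], [anterior], [distributed], [strident] and nothing else.
Tracing each changed feature up the tree, the paths first meet at X-node; any lower node misses at least one of them.
Delinking /m/'s X-node and associating /tʰ/'s X-node gives precisely the feature bundle of [n].
[spread glottis], [voice] stay as in /m/ although /tʰ/ differs there, so no node dominating them spread; among the remaining candidates X-node is the lowest that derives the output.

X-node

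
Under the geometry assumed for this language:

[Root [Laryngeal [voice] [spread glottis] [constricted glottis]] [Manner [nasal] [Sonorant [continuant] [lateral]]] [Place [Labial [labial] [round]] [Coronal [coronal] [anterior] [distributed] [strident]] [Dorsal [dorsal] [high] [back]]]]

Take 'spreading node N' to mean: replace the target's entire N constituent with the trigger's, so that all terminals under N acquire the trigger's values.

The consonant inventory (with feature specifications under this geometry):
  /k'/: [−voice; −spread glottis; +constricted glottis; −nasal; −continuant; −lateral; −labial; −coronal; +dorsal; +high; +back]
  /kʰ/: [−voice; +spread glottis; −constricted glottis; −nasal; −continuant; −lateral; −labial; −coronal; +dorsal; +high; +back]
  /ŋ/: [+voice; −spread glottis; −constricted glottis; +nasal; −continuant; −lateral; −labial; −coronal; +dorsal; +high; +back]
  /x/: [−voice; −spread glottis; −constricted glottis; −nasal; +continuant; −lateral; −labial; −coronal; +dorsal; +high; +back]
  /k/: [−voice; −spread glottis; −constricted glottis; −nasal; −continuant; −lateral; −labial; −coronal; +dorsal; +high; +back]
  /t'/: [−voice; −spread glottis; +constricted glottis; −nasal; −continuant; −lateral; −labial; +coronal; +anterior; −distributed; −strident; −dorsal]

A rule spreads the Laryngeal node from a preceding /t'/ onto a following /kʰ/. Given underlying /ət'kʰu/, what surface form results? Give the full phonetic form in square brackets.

The Laryngeal node dominates the terminals [voice], [spread glottis], [constricted glottis].
After delinking /kʰ/'s Laryngeal and linking /t'/'s, the affected terminals become [−voice], [−spread glottis], [+constricted glottis]; [nasal], [continuant], [lateral], … (outside Laryngeal) are retained from /kʰ/.
This feature bundle is that of [k'], so /ət'kʰu/ surfaces as [ət'k'u].

[ət'k'u]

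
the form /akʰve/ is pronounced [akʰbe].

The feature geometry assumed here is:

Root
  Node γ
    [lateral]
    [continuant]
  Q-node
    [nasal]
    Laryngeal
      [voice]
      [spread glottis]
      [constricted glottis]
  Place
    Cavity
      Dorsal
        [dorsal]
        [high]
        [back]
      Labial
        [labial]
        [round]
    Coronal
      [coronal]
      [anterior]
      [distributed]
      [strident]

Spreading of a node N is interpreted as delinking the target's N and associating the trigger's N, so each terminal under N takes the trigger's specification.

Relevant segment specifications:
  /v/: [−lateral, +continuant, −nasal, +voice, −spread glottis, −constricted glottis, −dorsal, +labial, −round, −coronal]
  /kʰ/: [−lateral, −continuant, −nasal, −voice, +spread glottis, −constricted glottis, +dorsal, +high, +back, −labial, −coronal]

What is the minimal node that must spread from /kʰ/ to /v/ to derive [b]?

/v/ and [b] differ in [continuant]; every other specified feature is identical.
Only a single terminal changes, and /kʰ/ supplies the new value, so [continuant] itself is the minimal spreading constituent.
Features on which the two segments disagree outside [continuant], such as [voice], [labial], are unchanged — nothing dominating them spread, and [continuant] is the minimal sufficient constituent.

[continuant]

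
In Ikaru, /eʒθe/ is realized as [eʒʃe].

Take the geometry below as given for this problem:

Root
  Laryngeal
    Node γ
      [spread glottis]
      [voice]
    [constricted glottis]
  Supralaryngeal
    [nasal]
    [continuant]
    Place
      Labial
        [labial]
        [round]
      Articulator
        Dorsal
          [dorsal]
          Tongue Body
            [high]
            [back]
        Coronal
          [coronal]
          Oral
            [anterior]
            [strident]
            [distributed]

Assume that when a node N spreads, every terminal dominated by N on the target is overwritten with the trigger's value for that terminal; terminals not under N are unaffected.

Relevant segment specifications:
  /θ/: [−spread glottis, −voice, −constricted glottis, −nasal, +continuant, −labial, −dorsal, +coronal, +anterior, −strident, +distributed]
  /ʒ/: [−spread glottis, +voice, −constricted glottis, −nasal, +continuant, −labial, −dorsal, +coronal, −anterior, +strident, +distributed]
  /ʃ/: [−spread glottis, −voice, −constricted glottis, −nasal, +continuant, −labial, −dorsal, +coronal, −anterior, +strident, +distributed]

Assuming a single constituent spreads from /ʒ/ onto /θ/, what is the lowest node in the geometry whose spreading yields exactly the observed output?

Oral

Comparing /θ/ with its surface form [ʃ], the features that change are [anterior], [strident].
Tracing each changed feature up the tree, the paths first meet at Oral; any lower node misses at least one of them.
Spreading Oral from /ʒ/ overwrites each of those terminals with /ʒ/'s values, yielding exactly [ʃ].
[voice], a feature on which the two segments disagree outside Oral, is unchanged — nothing dominating it spread, and Oral is the minimal sufficient constituent.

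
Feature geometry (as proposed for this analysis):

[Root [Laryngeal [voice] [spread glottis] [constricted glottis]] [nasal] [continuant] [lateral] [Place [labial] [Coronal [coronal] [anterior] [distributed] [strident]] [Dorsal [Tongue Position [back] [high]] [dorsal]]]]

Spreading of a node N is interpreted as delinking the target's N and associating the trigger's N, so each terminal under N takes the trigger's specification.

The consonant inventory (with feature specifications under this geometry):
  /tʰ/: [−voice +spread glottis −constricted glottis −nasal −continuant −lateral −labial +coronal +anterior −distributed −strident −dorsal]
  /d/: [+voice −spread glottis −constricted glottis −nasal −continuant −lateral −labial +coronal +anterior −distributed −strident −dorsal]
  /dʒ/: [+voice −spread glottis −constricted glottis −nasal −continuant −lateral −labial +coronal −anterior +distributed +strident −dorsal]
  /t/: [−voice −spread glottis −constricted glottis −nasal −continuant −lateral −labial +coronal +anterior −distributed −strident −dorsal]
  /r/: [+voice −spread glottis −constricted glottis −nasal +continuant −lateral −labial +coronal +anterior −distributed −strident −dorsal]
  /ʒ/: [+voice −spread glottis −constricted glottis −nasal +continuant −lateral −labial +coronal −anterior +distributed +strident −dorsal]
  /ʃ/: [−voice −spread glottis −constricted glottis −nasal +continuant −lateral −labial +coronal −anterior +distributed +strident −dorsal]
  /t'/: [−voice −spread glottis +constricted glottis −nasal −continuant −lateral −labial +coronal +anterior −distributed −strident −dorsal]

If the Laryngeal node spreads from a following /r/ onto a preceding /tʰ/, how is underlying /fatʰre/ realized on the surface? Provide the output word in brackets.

The Laryngeal node dominates the terminals [voice], [spread glottis], [constricted glottis].
Spreading Laryngeal from /r/ onto /tʰ/ replaces those values with /r/'s: [+voice], [−spread glottis], [−constricted glottis]. Features outside Laryngeal ([nasal], [continuant], [lateral], …) stay as in /tʰ/.
Among the inventory, only /d/ has exactly this specification, giving the surface form [fadre].

[fadre]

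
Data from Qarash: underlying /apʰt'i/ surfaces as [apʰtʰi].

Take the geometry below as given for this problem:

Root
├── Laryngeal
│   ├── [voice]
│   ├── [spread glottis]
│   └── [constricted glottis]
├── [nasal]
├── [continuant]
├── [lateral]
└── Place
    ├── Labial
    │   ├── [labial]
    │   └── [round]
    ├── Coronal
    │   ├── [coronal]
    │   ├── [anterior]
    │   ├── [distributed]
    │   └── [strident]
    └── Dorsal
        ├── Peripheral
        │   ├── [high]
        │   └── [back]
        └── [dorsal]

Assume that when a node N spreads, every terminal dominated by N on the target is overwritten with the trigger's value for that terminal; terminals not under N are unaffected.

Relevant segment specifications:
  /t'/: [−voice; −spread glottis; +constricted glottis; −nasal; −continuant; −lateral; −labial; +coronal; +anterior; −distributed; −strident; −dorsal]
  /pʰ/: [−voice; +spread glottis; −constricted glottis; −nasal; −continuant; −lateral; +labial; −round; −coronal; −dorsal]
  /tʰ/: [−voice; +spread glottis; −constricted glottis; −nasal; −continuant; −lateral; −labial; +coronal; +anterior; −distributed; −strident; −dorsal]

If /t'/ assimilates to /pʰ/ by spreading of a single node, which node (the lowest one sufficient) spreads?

Laryngeal

/t'/ and [tʰ] differ in [spread glottis], [constricted glottis]; every other specified feature is identical.
In this geometry the lowest node dominating all of them is Laryngeal: every daughter of Laryngeal dominates only a proper subset, so no lower node suffices.
If Laryngeal spreads, every terminal under it takes /pʰ/'s value, producing [tʰ] as observed.
Had Root spread, [labial], [coronal] would have taken /pʰ/'s values; they stay as in /t'/, confirming the spreading constituent is exactly Laryngeal.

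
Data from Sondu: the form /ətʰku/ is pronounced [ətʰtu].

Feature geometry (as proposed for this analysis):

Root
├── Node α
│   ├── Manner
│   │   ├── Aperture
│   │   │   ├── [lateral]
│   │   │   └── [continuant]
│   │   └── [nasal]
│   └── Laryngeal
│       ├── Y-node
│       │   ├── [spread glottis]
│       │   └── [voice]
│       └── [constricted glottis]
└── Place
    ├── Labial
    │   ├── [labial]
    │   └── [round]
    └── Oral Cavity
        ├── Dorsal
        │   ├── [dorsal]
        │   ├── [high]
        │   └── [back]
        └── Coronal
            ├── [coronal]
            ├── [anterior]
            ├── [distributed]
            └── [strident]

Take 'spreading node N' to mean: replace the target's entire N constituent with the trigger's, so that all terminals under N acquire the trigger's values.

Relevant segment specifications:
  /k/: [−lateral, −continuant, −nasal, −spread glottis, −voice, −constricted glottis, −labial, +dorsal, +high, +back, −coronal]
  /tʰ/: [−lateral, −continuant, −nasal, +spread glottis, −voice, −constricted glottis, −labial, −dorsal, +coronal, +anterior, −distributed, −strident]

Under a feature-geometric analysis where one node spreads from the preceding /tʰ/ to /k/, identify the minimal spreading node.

The alternation /k/ → [t] changes [coronal], [anterior], [distributed], [strident], [dorsal], [high], [back] and nothing else.
The smallest constituent containing every changed terminal is Oral Cavity — each of its daughters lacks at least one of the affected features.
Delinking /k/'s Oral Cavity and associating /tʰ/'s Oral Cavity gives precisely the feature bundle of [t].
[spread glottis] stays as in /k/ although /tʰ/ differs there, so no node dominating it spread; among the remaining candidates Oral Cavity is the lowest that derives the output.

Oral Cavity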